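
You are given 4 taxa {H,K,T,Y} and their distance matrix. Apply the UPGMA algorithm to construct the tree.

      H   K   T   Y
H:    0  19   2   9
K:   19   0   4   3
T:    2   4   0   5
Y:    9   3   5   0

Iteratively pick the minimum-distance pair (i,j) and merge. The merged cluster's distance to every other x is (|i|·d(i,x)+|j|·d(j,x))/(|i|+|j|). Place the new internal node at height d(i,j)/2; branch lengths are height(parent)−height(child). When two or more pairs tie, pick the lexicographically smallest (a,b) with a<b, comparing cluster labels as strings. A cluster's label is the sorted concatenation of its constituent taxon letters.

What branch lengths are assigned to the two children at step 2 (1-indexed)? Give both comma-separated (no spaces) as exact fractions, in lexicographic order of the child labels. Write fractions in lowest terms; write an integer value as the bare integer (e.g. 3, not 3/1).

3/2,3/2

iteration 1: select H,T (d=2); attach at lengths (1, 1); label the merged cluster HT
  updated: d(HT,K)=23/2, d(HT,Y)=7
iteration 2: select K,Y (d=3); attach at lengths (3/2, 3/2); label the merged cluster KY
  updated: d(HT,KY)=37/4
iteration 3: select HT,KY (d=37/4); attach at lengths (29/8, 25/8); label the merged cluster HKTY
final tree: ((H:1,T:1):29/8,(K:3/2,Y:3/2):25/8)
total length: 47/4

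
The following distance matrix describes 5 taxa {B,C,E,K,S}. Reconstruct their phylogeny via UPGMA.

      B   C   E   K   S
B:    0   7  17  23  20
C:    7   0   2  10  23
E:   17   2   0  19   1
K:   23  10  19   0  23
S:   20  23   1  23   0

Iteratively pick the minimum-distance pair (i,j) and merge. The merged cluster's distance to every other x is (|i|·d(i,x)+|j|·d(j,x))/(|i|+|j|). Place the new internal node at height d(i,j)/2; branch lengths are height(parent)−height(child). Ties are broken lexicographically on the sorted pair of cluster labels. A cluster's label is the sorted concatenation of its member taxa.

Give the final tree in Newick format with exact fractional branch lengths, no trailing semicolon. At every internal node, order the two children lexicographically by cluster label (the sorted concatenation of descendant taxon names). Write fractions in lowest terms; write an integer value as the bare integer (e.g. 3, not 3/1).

(((B:7/2,C:7/2):17/4,(E:1/2,S:1/2):29/4):13/8,K:75/8)

iteration 1: select E,S (d=1); attach at lengths (1/2, 1/2); label the merged cluster ES
  updated: d(B,ES)=37/2, d(C,ES)=25/2, d(ES,K)=21
iteration 2: select B,C (d=7); attach at lengths (7/2, 7/2); label the merged cluster BC
  updated: d(BC,ES)=31/2, d(BC,K)=33/2
iteration 3: select BC,ES (d=31/2); attach at lengths (17/4, 29/4); label the merged cluster BCES
  updated: d(BCES,K)=75/4
iteration 4: select BCES,K (d=75/4); attach at lengths (13/8, 75/8); label the merged cluster BCEKS
final tree: (((B:7/2,C:7/2):17/4,(E:1/2,S:1/2):29/4):13/8,K:75/8)
total length: 61/2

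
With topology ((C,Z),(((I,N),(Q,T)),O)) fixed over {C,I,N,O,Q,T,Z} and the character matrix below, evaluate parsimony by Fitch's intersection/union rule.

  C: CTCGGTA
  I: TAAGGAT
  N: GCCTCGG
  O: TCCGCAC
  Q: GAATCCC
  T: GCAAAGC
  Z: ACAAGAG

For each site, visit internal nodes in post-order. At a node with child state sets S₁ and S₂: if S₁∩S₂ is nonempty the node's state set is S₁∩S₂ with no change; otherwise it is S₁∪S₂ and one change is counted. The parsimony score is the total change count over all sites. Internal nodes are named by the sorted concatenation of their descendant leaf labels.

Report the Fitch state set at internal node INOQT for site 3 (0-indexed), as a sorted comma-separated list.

G,T

site 0, node CZ: C={C} ∪ Z={A} → {A,C} (+1)
site 0, node IN: I={T} ∪ N={G} → {G,T} (+1)
site 0, node QT: Q={G} ∩ T={G} → {G} (+0)
site 0, node INQT: IN={G,T} ∩ QT={G} → {G} (+0)
site 0, node INOQT: INQT={G} ∪ O={T} → {G,T} (+1)
site 0, node CINOQTZ: CZ={A,C} ∪ INOQT={G,T} → {A,C,G,T} (+1)
site 1, node CZ: C={T} ∪ Z={C} → {C,T} (+1)
site 1, node IN: I={A} ∪ N={C} → {A,C} (+1)
site 1, node QT: Q={A} ∪ T={C} → {A,C} (+1)
site 1, node INQT: IN={A,C} ∩ QT={A,C} → {A,C} (+0)
site 1, node INOQT: INQT={A,C} ∩ O={C} → {C} (+0)
site 1, node CINOQTZ: CZ={C,T} ∩ INOQT={C} → {C} (+0)
site 2, node CZ: C={C} ∪ Z={A} → {A,C} (+1)
site 2, node IN: I={A} ∪ N={C} → {A,C} (+1)
site 2, node QT: Q={A} ∩ T={A} → {A} (+0)
site 2, node INQT: IN={A,C} ∩ QT={A} → {A} (+0)
site 2, node INOQT: INQT={A} ∪ O={C} → {A,C} (+1)
site 2, node CINOQTZ: CZ={A,C} ∩ INOQT={A,C} → {A,C} (+0)
site 3, node CZ: C={G} ∪ Z={A} → {A,G} (+1)
site 3, node IN: I={G} ∪ N={T} → {G,T} (+1)
site 3, node QT: Q={T} ∪ T={A} → {A,T} (+1)
site 3, node INQT: IN={G,T} ∩ QT={A,T} → {T} (+0)
site 3, node INOQT: INQT={T} ∪ O={G} → {G,T} (+1)
site 3, node CINOQTZ: CZ={A,G} ∩ INOQT={G,T} → {G} (+0)
site 4, node CZ: C={G} ∩ Z={G} → {G} (+0)
site 4, node IN: I={G} ∪ N={C} → {C,G} (+1)
site 4, node QT: Q={C} ∪ T={A} → {A,C} (+1)
site 4, node INQT: IN={C,G} ∩ QT={A,C} → {C} (+0)
site 4, node INOQT: INQT={C} ∩ O={C} → {C} (+0)
site 4, node CINOQTZ: CZ={G} ∪ INOQT={C} → {C,G} (+1)
site 5, node CZ: C={T} ∪ Z={A} → {A,T} (+1)
site 5, node IN: I={A} ∪ N={G} → {A,G} (+1)
site 5, node QT: Q={C} ∪ T={G} → {C,G} (+1)
site 5, node INQT: IN={A,G} ∩ QT={C,G} → {G} (+0)
site 5, node INOQT: INQT={G} ∪ O={A} → {A,G} (+1)
site 5, node CINOQTZ: CZ={A,T} ∩ INOQT={A,G} → {A} (+0)
site 6, node CZ: C={A} ∪ Z={G} → {A,G} (+1)
site 6, node IN: I={T} ∪ N={G} → {G,T} (+1)
site 6, node QT: Q={C} ∩ T={C} → {C} (+0)
site 6, node INQT: IN={G,T} ∪ QT={C} → {C,G,T} (+1)
site 6, node INOQT: INQT={C,G,T} ∩ O={C} → {C} (+0)
site 6, node CINOQTZ: CZ={A,G} ∪ INOQT={C} → {A,C,G} (+1)
per-site changes: [4, 3, 3, 4, 3, 4, 4]; total = 25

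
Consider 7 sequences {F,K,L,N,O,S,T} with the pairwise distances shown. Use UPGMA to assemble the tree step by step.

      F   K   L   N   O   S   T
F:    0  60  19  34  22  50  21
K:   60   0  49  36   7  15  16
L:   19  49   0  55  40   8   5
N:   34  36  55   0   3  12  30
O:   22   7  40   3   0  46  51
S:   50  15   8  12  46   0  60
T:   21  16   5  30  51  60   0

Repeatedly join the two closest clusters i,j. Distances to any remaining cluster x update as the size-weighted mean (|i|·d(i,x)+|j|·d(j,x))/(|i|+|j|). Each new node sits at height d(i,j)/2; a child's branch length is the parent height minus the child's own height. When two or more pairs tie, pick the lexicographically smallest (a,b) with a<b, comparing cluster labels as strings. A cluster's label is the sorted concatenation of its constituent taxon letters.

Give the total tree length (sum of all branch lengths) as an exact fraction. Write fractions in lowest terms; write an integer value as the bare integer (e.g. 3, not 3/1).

step 1: merge (N,O) at d=3; branch lengths N→3/2, O→3/2; new cluster NO
  updated: d(F,NO)=28, d(K,NO)=43/2, d(L,NO)=95/2, d(NO,S)=29, d(NO,T)=81/2
step 2: merge (L,T) at d=5; branch lengths L→5/2, T→5/2; new cluster LT
  updated: d(F,LT)=20, d(K,LT)=65/2, d(LT,NO)=44, d(LT,S)=34
step 3: merge (K,S) at d=15; branch lengths K→15/2, S→15/2; new cluster KS
  updated: d(F,KS)=55, d(KS,LT)=133/4, d(KS,NO)=101/4
step 4: merge (F,LT) at d=20; branch lengths F→10, LT→15/2; new cluster FLT
  updated: d(FLT,KS)=81/2, d(FLT,NO)=116/3
step 5: merge (KS,NO) at d=101/4; branch lengths KS→41/8, NO→89/8; new cluster KNOS
  updated: d(FLT,KNOS)=475/12
step 6: merge (FLT,KNOS) at d=475/12; branch lengths FLT→235/24, KNOS→43/6; new cluster FKLNOST
final tree: ((F:10,(L:5/2,T:5/2):15/2):235/24,((K:15/2,S:15/2):41/8,(N:3/2,O:3/2):89/8):43/6)
total length: 1769/24

1769/24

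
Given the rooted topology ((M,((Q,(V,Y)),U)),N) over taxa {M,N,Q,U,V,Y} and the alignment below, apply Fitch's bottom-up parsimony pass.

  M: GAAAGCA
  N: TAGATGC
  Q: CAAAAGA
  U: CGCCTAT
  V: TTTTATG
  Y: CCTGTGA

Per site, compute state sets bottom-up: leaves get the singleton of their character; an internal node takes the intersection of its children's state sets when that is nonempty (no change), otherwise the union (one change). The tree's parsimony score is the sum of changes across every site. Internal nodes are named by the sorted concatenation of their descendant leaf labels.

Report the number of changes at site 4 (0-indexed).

3

[col 0] VY: children V:{T}, Y:{C} ∪→ {C,T}; cost 1
[col 0] QVY: children Q:{C}, VY:{C,T} ∩→ {C}; cost 0
[col 0] QUVY: children QVY:{C}, U:{C} ∩→ {C}; cost 0
[col 0] MQUVY: children M:{G}, QUVY:{C} ∪→ {C,G}; cost 1
[col 0] MNQUVY: children MQUVY:{C,G}, N:{T} ∪→ {C,G,T}; cost 1
[col 1] VY: children V:{T}, Y:{C} ∪→ {C,T}; cost 1
[col 1] QVY: children Q:{A}, VY:{C,T} ∪→ {A,C,T}; cost 1
[col 1] QUVY: children QVY:{A,C,T}, U:{G} ∪→ {A,C,G,T}; cost 1
[col 1] MQUVY: children M:{A}, QUVY:{A,C,G,T} ∩→ {A}; cost 0
[col 1] MNQUVY: children MQUVY:{A}, N:{A} ∩→ {A}; cost 0
[col 2] VY: children V:{T}, Y:{T} ∩→ {T}; cost 0
[col 2] QVY: children Q:{A}, VY:{T} ∪→ {A,T}; cost 1
[col 2] QUVY: children QVY:{A,T}, U:{C} ∪→ {A,C,T}; cost 1
[col 2] MQUVY: children M:{A}, QUVY:{A,C,T} ∩→ {A}; cost 0
[col 2] MNQUVY: children MQUVY:{A}, N:{G} ∪→ {A,G}; cost 1
[col 3] VY: children V:{T}, Y:{G} ∪→ {G,T}; cost 1
[col 3] QVY: children Q:{A}, VY:{G,T} ∪→ {A,G,T}; cost 1
[col 3] QUVY: children QVY:{A,G,T}, U:{C} ∪→ {A,C,G,T}; cost 1
[col 3] MQUVY: children M:{A}, QUVY:{A,C,G,T} ∩→ {A}; cost 0
[col 3] MNQUVY: children MQUVY:{A}, N:{A} ∩→ {A}; cost 0
[col 4] VY: children V:{A}, Y:{T} ∪→ {A,T}; cost 1
[col 4] QVY: children Q:{A}, VY:{A,T} ∩→ {A}; cost 0
[col 4] QUVY: children QVY:{A}, U:{T} ∪→ {A,T}; cost 1
[col 4] MQUVY: children M:{G}, QUVY:{A,T} ∪→ {A,G,T}; cost 1
[col 4] MNQUVY: children MQUVY:{A,G,T}, N:{T} ∩→ {T}; cost 0
[col 5] VY: children V:{T}, Y:{G} ∪→ {G,T}; cost 1
[col 5] QVY: children Q:{G}, VY:{G,T} ∩→ {G}; cost 0
[col 5] QUVY: children QVY:{G}, U:{A} ∪→ {A,G}; cost 1
[col 5] MQUVY: children M:{C}, QUVY:{A,G} ∪→ {A,C,G}; cost 1
[col 5] MNQUVY: children MQUVY:{A,C,G}, N:{G} ∩→ {G}; cost 0
[col 6] VY: children V:{G}, Y:{A} ∪→ {A,G}; cost 1
[col 6] QVY: children Q:{A}, VY:{A,G} ∩→ {A}; cost 0
[col 6] QUVY: children QVY:{A}, U:{T} ∪→ {A,T}; cost 1
[col 6] MQUVY: children M:{A}, QUVY:{A,T} ∩→ {A}; cost 0
[col 6] MNQUVY: children MQUVY:{A}, N:{C} ∪→ {A,C}; cost 1
per-site changes: [3, 3, 3, 3, 3, 3, 3]; total = 21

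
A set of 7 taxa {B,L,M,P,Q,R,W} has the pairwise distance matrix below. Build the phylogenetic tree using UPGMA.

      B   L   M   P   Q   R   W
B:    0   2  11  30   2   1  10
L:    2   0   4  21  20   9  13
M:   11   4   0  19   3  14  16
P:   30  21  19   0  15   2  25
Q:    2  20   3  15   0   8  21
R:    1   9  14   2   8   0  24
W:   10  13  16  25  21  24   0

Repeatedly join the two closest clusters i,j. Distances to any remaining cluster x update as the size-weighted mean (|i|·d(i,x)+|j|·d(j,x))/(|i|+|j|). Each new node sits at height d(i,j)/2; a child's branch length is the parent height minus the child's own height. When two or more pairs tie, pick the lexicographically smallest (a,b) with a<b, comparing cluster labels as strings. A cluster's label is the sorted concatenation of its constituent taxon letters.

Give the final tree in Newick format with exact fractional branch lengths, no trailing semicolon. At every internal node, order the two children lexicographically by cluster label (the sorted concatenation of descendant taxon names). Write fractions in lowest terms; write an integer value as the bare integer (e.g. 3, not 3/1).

(((((B:1/2,R:1/2):9/4,L:11/4):13/6,(M:3/2,Q:3/2):41/12):209/60,W:42/5):14/15,P:28/3)

step 1: merge (B,R) at d=1; branch lengths B→1/2, R→1/2; new cluster BR
  updated: d(BR,L)=11/2, d(BR,M)=25/2, d(BR,P)=16, d(BR,Q)=5, d(BR,W)=17
step 2: merge (M,Q) at d=3; branch lengths M→3/2, Q→3/2; new cluster MQ
  updated: d(BR,MQ)=35/4, d(L,MQ)=12, d(MQ,P)=17, d(MQ,W)=37/2
step 3: merge (BR,L) at d=11/2; branch lengths BR→9/4, L→11/4; new cluster BLR
  updated: d(BLR,MQ)=59/6, d(BLR,P)=53/3, d(BLR,W)=47/3
step 4: merge (BLR,MQ) at d=59/6; branch lengths BLR→13/6, MQ→41/12; new cluster BLMQR
  updated: d(BLMQR,P)=87/5, d(BLMQR,W)=84/5
step 5: merge (BLMQR,W) at d=84/5; branch lengths BLMQR→209/60, W→42/5; new cluster BLMQRW
  updated: d(BLMQRW,P)=56/3
step 6: merge (BLMQRW,P) at d=56/3; branch lengths BLMQRW→14/15, P→28/3; new cluster BLMPQRW
final tree: (((((B:1/2,R:1/2):9/4,L:11/4):13/6,(M:3/2,Q:3/2):41/12):209/60,W:42/5):14/15,P:28/3)
total length: 551/15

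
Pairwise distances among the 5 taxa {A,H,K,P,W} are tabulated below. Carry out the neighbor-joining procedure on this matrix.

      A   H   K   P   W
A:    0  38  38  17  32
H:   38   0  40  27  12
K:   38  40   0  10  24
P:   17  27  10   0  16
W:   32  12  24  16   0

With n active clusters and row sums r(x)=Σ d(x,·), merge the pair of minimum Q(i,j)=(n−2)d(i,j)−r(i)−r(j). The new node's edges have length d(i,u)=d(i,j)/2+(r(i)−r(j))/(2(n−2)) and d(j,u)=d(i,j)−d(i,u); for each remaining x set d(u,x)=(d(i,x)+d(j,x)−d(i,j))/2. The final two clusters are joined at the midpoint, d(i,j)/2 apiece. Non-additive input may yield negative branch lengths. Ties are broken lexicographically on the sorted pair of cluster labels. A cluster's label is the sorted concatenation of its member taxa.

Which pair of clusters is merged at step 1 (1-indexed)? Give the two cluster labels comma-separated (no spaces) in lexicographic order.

H,W

step 1: merge (H,W) at d=12, Q=-165; branch lengths H→23/2, W→1/2; new cluster HW
  updated: d(A,HW)=29, d(HW,K)=26, d(HW,P)=31/2
step 2: merge (A,HW) at d=29, Q=-193/2; branch lengths A→143/8, HW→89/8; new cluster AHW
  updated: d(AHW,K)=35/2, d(AHW,P)=7/4
step 3: merge (AHW,K) at d=35/2, Q=-117/4; branch lengths AHW→37/8, K→103/8; new cluster AHKW
  updated: d(AHKW,P)=-23/8
step 4: merge (AHKW,P) at d=-23/8; branch lengths AHKW→-23/16, P→-23/16; new cluster AHKPW
final tree: (((A:143/8,(H:23/2,W:1/2):89/8):37/8,K:103/8):-23/16,P:-23/16)
total length: 445/8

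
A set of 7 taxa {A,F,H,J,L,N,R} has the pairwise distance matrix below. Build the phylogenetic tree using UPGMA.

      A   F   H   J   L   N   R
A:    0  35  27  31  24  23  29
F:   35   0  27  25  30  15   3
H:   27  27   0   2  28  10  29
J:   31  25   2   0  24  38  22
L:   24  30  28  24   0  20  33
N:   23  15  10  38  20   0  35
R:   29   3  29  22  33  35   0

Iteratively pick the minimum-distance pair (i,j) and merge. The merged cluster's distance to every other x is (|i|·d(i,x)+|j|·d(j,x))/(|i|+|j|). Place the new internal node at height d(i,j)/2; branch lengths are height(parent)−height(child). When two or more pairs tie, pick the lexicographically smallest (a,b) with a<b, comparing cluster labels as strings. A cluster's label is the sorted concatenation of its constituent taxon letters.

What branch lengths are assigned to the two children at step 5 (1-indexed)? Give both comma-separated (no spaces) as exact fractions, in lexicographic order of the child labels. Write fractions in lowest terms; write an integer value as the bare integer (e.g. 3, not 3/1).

91/8,95/8

iteration 1: select H,J (d=2); attach at lengths (1, 1); label the merged cluster HJ
  updated: d(A,HJ)=29, d(F,HJ)=26, d(HJ,L)=26, d(HJ,N)=24, d(HJ,R)=51/2
iteration 2: select F,R (d=3); attach at lengths (3/2, 3/2); label the merged cluster FR
  updated: d(A,FR)=32, d(FR,HJ)=103/4, d(FR,L)=63/2, d(FR,N)=25
iteration 3: select L,N (d=20); attach at lengths (10, 10); label the merged cluster LN
  updated: d(A,LN)=47/2, d(FR,LN)=113/4, d(HJ,LN)=25
iteration 4: select A,LN (d=47/2); attach at lengths (47/4, 7/4); label the merged cluster ALN
  updated: d(ALN,FR)=59/2, d(ALN,HJ)=79/3
iteration 5: select FR,HJ (d=103/4); attach at lengths (91/8, 95/8); label the merged cluster FHJR
  updated: d(ALN,FHJR)=335/12
iteration 6: select ALN,FHJR (d=335/12); attach at lengths (53/24, 13/12); label the merged cluster AFHJLNR
final tree: ((A:47/4,(L:10,N:10):7/4):53/24,((F:3/2,R:3/2):91/8,(H:1,J:1):95/8):13/12)
total length: 1561/24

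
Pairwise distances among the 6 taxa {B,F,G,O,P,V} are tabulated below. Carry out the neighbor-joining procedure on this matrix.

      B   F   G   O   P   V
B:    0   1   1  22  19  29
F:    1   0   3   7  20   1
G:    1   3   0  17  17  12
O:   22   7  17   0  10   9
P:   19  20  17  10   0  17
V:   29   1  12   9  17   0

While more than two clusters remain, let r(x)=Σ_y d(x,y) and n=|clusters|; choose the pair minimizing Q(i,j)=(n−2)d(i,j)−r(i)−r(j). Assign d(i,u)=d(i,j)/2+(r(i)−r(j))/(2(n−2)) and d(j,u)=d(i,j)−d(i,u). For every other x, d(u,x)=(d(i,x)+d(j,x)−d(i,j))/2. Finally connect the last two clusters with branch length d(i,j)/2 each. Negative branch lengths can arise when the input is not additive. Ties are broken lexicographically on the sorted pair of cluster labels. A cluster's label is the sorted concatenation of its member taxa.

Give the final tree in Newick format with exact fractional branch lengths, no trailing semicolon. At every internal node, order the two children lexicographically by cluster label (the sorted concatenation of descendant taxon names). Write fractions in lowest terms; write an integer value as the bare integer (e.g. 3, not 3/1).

1. join B+G (d=1, Q=-118) ⇒ BG; edges |B|=13/4, |G|=-9/4
  updated: d(BG,F)=3/2, d(BG,O)=19, d(BG,P)=35/2, d(BG,V)=20
2. join BG+F (d=3/2, Q=-83) ⇒ BFG; edges |BG|=11/2, |F|=-4
  updated: d(BFG,O)=49/4, d(BFG,P)=18, d(BFG,V)=39/4
3. join BFG+V (d=39/4, Q=-225/4) ⇒ BFGV; edges |BFG|=95/16, |V|=61/16
  updated: d(BFGV,O)=23/4, d(BFGV,P)=101/8
4. join BFGV+O (d=23/4, Q=-227/8) ⇒ BFGOV; edges |BFGV|=67/16, |O|=25/16
  updated: d(BFGOV,P)=135/16
5. join BFGOV+P (d=135/16) ⇒ BFGOPV; edges |BFGOV|=135/32, |P|=135/32
final tree: (((((B:13/4,G:-9/4):11/2,F:-4):95/16,V:61/16):67/16,O:25/16):135/32,P:135/32)
total length: 423/16

(((((B:13/4,G:-9/4):11/2,F:-4):95/16,V:61/16):67/16,O:25/16):135/32,P:135/32)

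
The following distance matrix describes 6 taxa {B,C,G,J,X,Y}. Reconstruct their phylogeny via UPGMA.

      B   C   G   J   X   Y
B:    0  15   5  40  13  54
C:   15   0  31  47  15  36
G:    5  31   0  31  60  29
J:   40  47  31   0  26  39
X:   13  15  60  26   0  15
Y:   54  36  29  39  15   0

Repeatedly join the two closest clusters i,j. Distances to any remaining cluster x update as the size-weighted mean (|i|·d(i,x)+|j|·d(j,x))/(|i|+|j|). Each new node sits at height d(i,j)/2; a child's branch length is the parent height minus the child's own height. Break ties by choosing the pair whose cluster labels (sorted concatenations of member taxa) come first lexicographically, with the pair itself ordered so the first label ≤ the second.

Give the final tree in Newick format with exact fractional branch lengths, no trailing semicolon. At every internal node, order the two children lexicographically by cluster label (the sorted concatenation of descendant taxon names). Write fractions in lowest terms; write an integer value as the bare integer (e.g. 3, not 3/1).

1. join B+G (d=5) ⇒ BG; edges |B|=5/2, |G|=5/2
  updated: d(BG,C)=23, d(BG,J)=71/2, d(BG,X)=73/2, d(BG,Y)=83/2
2. join C+X (d=15) ⇒ CX; edges |C|=15/2, |X|=15/2
  updated: d(BG,CX)=119/4, d(CX,J)=73/2, d(CX,Y)=51/2
3. join CX+Y (d=51/2) ⇒ CXY; edges |CX|=21/4, |Y|=51/4
  updated: d(BG,CXY)=101/3, d(CXY,J)=112/3
4. join BG+CXY (d=101/3) ⇒ BCGXY; edges |BG|=43/3, |CXY|=49/12
  updated: d(BCGXY,J)=183/5
5. join BCGXY+J (d=183/5) ⇒ BCGJXY; edges |BCGXY|=22/15, |J|=183/10
final tree: (((B:5/2,G:5/2):43/3,((C:15/2,X:15/2):21/4,Y:51/4):49/12):22/15,J:183/10)
total length: 4571/60

(((B:5/2,G:5/2):43/3,((C:15/2,X:15/2):21/4,Y:51/4):49/12):22/15,J:183/10)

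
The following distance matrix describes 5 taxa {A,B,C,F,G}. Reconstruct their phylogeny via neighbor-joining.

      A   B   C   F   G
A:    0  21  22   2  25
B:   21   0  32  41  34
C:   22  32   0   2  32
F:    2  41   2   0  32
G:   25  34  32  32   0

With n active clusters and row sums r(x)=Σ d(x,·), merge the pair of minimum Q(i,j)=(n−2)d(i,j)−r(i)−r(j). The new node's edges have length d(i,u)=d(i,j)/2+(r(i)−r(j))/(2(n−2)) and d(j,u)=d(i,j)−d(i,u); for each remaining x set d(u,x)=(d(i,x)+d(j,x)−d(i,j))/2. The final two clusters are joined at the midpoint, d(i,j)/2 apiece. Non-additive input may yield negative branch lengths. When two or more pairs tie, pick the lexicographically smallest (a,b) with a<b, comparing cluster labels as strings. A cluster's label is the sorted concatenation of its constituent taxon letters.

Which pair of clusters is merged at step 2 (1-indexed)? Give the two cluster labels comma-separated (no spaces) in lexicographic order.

1. join C+F (d=2, Q=-159) ⇒ CF; edges |C|=17/6, |F|=-5/6
  updated: d(A,CF)=11, d(B,CF)=71/2, d(CF,G)=31
2. join A+CF (d=11, Q=-225/2) ⇒ ACF; edges |A|=3/8, |CF|=85/8
  updated: d(ACF,B)=91/4, d(ACF,G)=45/2
3. join ACF+B (d=91/4, Q=-317/4) ⇒ ABCF; edges |ACF|=45/8, |B|=137/8
  updated: d(ABCF,G)=135/8
4. join ABCF+G (d=135/8) ⇒ ABCFG; edges |ABCF|=135/16, |G|=135/16
final tree: (((A:3/8,(C:17/6,F:-5/6):85/8):45/8,B:137/8):135/16,G:135/16)
total length: 421/8

A,CF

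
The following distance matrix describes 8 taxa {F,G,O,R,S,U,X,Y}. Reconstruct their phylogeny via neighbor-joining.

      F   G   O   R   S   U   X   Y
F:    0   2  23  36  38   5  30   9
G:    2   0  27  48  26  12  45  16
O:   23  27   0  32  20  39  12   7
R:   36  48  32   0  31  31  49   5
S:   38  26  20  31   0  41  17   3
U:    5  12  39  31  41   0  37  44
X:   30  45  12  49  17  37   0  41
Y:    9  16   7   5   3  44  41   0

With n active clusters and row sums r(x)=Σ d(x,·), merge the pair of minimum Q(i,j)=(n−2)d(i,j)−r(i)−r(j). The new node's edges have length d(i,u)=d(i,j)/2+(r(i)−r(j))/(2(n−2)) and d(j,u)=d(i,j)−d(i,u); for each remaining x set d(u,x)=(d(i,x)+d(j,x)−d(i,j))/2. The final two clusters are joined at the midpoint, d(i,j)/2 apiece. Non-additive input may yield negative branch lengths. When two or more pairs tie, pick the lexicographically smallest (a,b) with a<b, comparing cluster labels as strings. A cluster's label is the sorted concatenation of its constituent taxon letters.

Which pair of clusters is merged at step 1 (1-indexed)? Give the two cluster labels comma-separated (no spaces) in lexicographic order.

step 1: merge (R,Y) at d=5, Q=-327; branch lengths R→137/12, Y→-77/12; new cluster RY
  updated: d(F,RY)=20, d(G,RY)=59/2, d(O,RY)=17, d(RY,S)=29/2, d(RY,U)=35, d(RY,X)=85/2
step 2: merge (F,U) at d=5, Q=-262; branch lengths F→-13/5, U→38/5; new cluster FU
  updated: d(FU,G)=9/2, d(FU,O)=57/2, d(FU,RY)=25, d(FU,S)=37, d(FU,X)=31
step 3: merge (FU,G) at d=9/2, Q=-240; branch lengths FU→3/2, G→3; new cluster FGU
  updated: d(FGU,O)=51/2, d(FGU,RY)=25, d(FGU,S)=117/4, d(FGU,X)=143/4
step 4: merge (O,X) at d=12, Q=-583/4; branch lengths O→13/24, X→275/24; new cluster OX
  updated: d(FGU,OX)=197/8, d(OX,RY)=95/4, d(OX,S)=25/2
step 5: merge (FGU,RY) at d=25, Q=-737/8; branch lengths FGU→525/32, RY→275/32; new cluster FGRUY
  updated: d(FGRUY,OX)=187/16, d(FGRUY,S)=75/8
step 6: merge (FGRUY,OX) at d=187/16, Q=-537/16; branch lengths FGRUY→137/32, OX→237/32; new cluster FGORUXY
  updated: d(FGORUXY,S)=163/32
step 7: merge (FGORUXY,S) at d=163/32; branch lengths FGORUXY→163/64, S→163/64; new cluster FGORSUXY
final tree: (((((F:-13/5,U:38/5):3/2,G:3):525/32,(R:137/12,Y:-77/12):275/32):137/32,(O:13/24,X:275/24):237/32):163/64,S:163/64)
total length: 2185/32

R,Y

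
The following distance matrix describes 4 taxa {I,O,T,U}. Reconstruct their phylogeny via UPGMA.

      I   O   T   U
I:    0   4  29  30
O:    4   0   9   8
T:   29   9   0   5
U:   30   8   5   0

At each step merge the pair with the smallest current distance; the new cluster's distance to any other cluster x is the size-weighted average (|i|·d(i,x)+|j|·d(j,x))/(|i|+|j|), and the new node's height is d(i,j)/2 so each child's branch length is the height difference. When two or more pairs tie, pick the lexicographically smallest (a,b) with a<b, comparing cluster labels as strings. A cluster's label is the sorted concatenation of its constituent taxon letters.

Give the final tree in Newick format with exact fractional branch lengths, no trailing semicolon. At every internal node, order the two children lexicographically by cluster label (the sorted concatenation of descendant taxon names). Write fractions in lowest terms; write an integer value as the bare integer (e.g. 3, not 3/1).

step 1: merge (I,O) at d=4; branch lengths I→2, O→2; new cluster IO
  updated: d(IO,T)=19, d(IO,U)=19
step 2: merge (T,U) at d=5; branch lengths T→5/2, U→5/2; new cluster TU
  updated: d(IO,TU)=19
step 3: merge (IO,TU) at d=19; branch lengths IO→15/2, TU→7; new cluster IOTU
final tree: ((I:2,O:2):15/2,(T:5/2,U:5/2):7)
total length: 47/2

((I:2,O:2):15/2,(T:5/2,U:5/2):7)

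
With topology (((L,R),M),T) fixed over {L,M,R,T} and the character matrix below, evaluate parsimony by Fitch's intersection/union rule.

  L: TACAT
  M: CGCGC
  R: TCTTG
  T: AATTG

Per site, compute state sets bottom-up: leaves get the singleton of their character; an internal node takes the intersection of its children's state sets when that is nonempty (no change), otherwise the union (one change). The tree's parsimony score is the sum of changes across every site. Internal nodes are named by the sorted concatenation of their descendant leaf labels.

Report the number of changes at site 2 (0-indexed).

2

LR@0: {T} ∩ {T} = {T} (intersection, +0)
LMR@0: {T} ∪ {C} = {C,T} (union, +1)
LMRT@0: {C,T} ∪ {A} = {A,C,T} (union, +1)
LR@1: {A} ∪ {C} = {A,C} (union, +1)
LMR@1: {A,C} ∪ {G} = {A,C,G} (union, +1)
LMRT@1: {A,C,G} ∩ {A} = {A} (intersection, +0)
LR@2: {C} ∪ {T} = {C,T} (union, +1)
LMR@2: {C,T} ∩ {C} = {C} (intersection, +0)
LMRT@2: {C} ∪ {T} = {C,T} (union, +1)
LR@3: {A} ∪ {T} = {A,T} (union, +1)
LMR@3: {A,T} ∪ {G} = {A,G,T} (union, +1)
LMRT@3: {A,G,T} ∩ {T} = {T} (intersection, +0)
LR@4: {T} ∪ {G} = {G,T} (union, +1)
LMR@4: {G,T} ∪ {C} = {C,G,T} (union, +1)
LMRT@4: {C,G,T} ∩ {G} = {G} (intersection, +0)
per-site changes: [2, 2, 2, 2, 2]; total = 10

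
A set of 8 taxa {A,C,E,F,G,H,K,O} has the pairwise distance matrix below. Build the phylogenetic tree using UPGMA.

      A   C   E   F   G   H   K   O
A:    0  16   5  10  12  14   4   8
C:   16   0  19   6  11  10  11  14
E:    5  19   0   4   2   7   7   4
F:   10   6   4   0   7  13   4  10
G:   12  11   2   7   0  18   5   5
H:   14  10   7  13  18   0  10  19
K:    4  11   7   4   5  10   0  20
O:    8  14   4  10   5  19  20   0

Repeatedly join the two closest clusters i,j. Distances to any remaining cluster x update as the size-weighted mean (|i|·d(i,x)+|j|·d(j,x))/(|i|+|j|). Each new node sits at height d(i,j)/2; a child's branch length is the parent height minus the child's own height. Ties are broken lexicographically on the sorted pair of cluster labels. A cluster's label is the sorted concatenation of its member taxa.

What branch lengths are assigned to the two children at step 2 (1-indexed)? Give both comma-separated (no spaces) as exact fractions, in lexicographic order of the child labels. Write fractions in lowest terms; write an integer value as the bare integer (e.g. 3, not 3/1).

2,2

iteration 1: select E,G (d=2); attach at lengths (1, 1); label the merged cluster EG
  updated: d(A,EG)=17/2, d(C,EG)=15, d(EG,F)=11/2, d(EG,H)=25/2, d(EG,K)=6, d(EG,O)=9/2
iteration 2: select A,K (d=4); attach at lengths (2, 2); label the merged cluster AK
  updated: d(AK,C)=27/2, d(AK,EG)=29/4, d(AK,F)=7, d(AK,H)=12, d(AK,O)=14
iteration 3: select EG,O (d=9/2); attach at lengths (5/4, 9/4); label the merged cluster EGO
  updated: d(AK,EGO)=19/2, d(C,EGO)=44/3, d(EGO,F)=7, d(EGO,H)=44/3
iteration 4: select C,F (d=6); attach at lengths (3, 3); label the merged cluster CF
  updated: d(AK,CF)=41/4, d(CF,EGO)=65/6, d(CF,H)=23/2
iteration 5: select AK,EGO (d=19/2); attach at lengths (11/4, 5/2); label the merged cluster AEGKO
  updated: d(AEGKO,CF)=53/5, d(AEGKO,H)=68/5
iteration 6: select AEGKO,CF (d=53/5); attach at lengths (11/20, 23/10); label the merged cluster ACEFGKO
  updated: d(ACEFGKO,H)=13
iteration 7: select ACEFGKO,H (d=13); attach at lengths (6/5, 13/2); label the merged cluster ACEFGHKO
final tree: ((((A:2,K:2):11/4,((E:1,G:1):5/4,O:9/4):5/2):11/20,(C:3,F:3):23/10):6/5,H:13/2)
total length: 313/10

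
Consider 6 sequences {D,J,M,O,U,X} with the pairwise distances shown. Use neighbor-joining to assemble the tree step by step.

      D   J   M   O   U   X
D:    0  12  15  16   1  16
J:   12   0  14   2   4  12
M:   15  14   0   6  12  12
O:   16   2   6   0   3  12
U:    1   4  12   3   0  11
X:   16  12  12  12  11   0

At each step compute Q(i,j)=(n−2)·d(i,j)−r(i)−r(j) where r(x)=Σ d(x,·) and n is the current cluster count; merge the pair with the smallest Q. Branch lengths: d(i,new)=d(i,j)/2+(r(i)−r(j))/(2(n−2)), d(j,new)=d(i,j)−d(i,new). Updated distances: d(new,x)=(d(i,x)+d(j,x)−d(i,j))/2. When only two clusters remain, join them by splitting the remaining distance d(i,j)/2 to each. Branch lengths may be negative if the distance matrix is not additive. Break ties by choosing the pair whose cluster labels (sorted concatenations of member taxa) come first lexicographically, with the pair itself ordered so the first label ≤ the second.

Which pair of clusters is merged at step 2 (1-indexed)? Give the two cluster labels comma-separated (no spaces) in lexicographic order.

J,O

step 1: merge (D,U) at d=1, Q=-87; branch lengths D→33/8, U→-25/8; new cluster DU
  updated: d(DU,J)=15/2, d(DU,M)=13, d(DU,O)=9, d(DU,X)=13
step 2: merge (J,O) at d=2, Q=-117/2; branch lengths J→25/12, O→-1/12; new cluster JO
  updated: d(DU,JO)=29/4, d(JO,M)=9, d(JO,X)=11
step 3: merge (DU,JO) at d=29/4, Q=-46; branch lengths DU→41/8, JO→17/8; new cluster DJOU
  updated: d(DJOU,M)=59/8, d(DJOU,X)=67/8
step 4: merge (DJOU,M) at d=59/8, Q=-111/4; branch lengths DJOU→15/8, M→11/2; new cluster DJMOU
  updated: d(DJMOU,X)=13/2
step 5: merge (DJMOU,X) at d=13/2; branch lengths DJMOU→13/4, X→13/4; new cluster DJMOUX
final tree: ((((D:33/8,U:-25/8):41/8,(J:25/12,O:-1/12):17/8):15/8,M:11/2):13/4,X:13/4)
total length: 193/8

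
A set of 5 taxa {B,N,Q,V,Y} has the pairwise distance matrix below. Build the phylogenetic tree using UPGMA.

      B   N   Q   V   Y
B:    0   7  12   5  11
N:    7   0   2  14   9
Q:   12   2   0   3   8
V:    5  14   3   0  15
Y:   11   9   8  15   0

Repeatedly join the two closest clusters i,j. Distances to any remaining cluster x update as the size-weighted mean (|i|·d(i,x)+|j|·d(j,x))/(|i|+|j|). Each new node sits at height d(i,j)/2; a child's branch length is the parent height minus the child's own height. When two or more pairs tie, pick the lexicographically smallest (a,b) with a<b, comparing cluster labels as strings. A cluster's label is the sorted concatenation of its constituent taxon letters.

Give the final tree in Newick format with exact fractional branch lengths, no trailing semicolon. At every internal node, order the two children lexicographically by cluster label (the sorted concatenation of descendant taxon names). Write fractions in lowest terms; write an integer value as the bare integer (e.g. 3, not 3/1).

step 1: merge (N,Q) at d=2; branch lengths N→1, Q→1; new cluster NQ
  updated: d(B,NQ)=19/2, d(NQ,V)=17/2, d(NQ,Y)=17/2
step 2: merge (B,V) at d=5; branch lengths B→5/2, V→5/2; new cluster BV
  updated: d(BV,NQ)=9, d(BV,Y)=13
step 3: merge (NQ,Y) at d=17/2; branch lengths NQ→13/4, Y→17/4; new cluster NQY
  updated: d(BV,NQY)=31/3
step 4: merge (BV,NQY) at d=31/3; branch lengths BV→8/3, NQY→11/12; new cluster BNQVY
final tree: ((B:5/2,V:5/2):8/3,((N:1,Q:1):13/4,Y:17/4):11/12)
total length: 217/12

((B:5/2,V:5/2):8/3,((N:1,Q:1):13/4,Y:17/4):11/12)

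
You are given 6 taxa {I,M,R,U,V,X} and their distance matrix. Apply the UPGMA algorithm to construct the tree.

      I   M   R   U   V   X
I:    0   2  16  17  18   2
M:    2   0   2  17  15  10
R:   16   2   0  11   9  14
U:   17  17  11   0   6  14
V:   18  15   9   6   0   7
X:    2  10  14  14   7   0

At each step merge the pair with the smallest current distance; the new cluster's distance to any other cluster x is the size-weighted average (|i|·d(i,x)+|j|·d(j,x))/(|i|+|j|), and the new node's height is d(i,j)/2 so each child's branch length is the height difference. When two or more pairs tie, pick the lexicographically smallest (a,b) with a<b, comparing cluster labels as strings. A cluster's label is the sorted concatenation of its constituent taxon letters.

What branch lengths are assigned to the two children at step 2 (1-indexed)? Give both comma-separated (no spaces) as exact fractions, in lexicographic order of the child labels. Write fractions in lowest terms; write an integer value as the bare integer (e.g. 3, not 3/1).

iteration 1: select I,M (d=2); attach at lengths (1, 1); label the merged cluster IM
  updated: d(IM,R)=9, d(IM,U)=17, d(IM,V)=33/2, d(IM,X)=6
iteration 2: select IM,X (d=6); attach at lengths (2, 3); label the merged cluster IMX
  updated: d(IMX,R)=32/3, d(IMX,U)=16, d(IMX,V)=40/3
iteration 3: select U,V (d=6); attach at lengths (3, 3); label the merged cluster UV
  updated: d(IMX,UV)=44/3, d(R,UV)=10
iteration 4: select R,UV (d=10); attach at lengths (5, 2); label the merged cluster RUV
  updated: d(IMX,RUV)=40/3
iteration 5: select IMX,RUV (d=40/3); attach at lengths (11/3, 5/3); label the merged cluster IMRUVX
final tree: (((I:1,M:1):2,X:3):11/3,(R:5,(U:3,V:3):2):5/3)
total length: 76/3

2,3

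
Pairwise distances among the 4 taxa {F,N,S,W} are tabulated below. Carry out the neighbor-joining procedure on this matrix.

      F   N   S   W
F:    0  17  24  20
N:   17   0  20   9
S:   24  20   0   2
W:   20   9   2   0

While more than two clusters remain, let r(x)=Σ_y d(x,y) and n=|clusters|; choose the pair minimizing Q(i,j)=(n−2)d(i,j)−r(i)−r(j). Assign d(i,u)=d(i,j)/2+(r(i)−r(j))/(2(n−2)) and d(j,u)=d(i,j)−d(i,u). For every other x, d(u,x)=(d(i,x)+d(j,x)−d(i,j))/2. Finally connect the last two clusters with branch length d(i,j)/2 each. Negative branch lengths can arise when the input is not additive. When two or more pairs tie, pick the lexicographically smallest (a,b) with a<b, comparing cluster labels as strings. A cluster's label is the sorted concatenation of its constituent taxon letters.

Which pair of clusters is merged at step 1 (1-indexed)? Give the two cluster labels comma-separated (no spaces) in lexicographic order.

F,N

1. join F+N (d=17, Q=-73) ⇒ FN; edges |F|=49/4, |N|=19/4
  updated: d(FN,S)=27/2, d(FN,W)=6
2. join FN+S (d=27/2, Q=-43/2) ⇒ FNS; edges |FN|=35/4, |S|=19/4
  updated: d(FNS,W)=-11/4
3. join FNS+W (d=-11/4) ⇒ FNSW; edges |FNS|=-11/8, |W|=-11/8
final tree: (((F:49/4,N:19/4):35/4,S:19/4):-11/8,W:-11/8)
total length: 111/4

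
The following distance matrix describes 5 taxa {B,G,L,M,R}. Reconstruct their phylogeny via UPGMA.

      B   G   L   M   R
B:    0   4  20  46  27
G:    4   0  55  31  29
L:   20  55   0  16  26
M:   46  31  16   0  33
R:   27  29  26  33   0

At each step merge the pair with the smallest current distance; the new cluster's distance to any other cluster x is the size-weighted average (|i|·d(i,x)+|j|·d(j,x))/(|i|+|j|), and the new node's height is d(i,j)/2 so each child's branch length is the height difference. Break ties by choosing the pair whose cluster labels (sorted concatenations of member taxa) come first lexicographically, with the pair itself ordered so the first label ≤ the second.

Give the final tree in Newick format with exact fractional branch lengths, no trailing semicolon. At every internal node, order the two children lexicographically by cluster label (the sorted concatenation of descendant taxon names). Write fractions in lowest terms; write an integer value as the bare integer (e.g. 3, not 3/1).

(((B:2,G:2):12,R:14):43/12,(L:8,M:8):115/12)

1. join B+G (d=4) ⇒ BG; edges |B|=2, |G|=2
  updated: d(BG,L)=75/2, d(BG,M)=77/2, d(BG,R)=28
2. join L+M (d=16) ⇒ LM; edges |L|=8, |M|=8
  updated: d(BG,LM)=38, d(LM,R)=59/2
3. join BG+R (d=28) ⇒ BGR; edges |BG|=12, |R|=14
  updated: d(BGR,LM)=211/6
4. join BGR+LM (d=211/6) ⇒ BGLMR; edges |BGR|=43/12, |LM|=115/12
final tree: (((B:2,G:2):12,R:14):43/12,(L:8,M:8):115/12)
total length: 355/6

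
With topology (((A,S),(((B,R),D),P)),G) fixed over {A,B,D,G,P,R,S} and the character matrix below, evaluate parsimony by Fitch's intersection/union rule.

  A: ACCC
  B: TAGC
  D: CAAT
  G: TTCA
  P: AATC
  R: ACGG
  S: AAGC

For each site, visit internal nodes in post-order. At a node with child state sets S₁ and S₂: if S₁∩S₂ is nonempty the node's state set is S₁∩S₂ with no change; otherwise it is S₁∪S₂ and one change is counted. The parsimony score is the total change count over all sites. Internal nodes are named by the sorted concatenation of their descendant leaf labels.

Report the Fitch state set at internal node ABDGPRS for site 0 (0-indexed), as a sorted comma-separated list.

A,T

[col 0] AS: children A:{A}, S:{A} ∩→ {A}; cost 0
[col 0] BR: children B:{T}, R:{A} ∪→ {A,T}; cost 1
[col 0] BDR: children BR:{A,T}, D:{C} ∪→ {A,C,T}; cost 1
[col 0] BDPR: children BDR:{A,C,T}, P:{A} ∩→ {A}; cost 0
[col 0] ABDPRS: children AS:{A}, BDPR:{A} ∩→ {A}; cost 0
[col 0] ABDGPRS: children ABDPRS:{A}, G:{T} ∪→ {A,T}; cost 1
[col 1] AS: children A:{C}, S:{A} ∪→ {A,C}; cost 1
[col 1] BR: children B:{A}, R:{C} ∪→ {A,C}; cost 1
[col 1] BDR: children BR:{A,C}, D:{A} ∩→ {A}; cost 0
[col 1] BDPR: children BDR:{A}, P:{A} ∩→ {A}; cost 0
[col 1] ABDPRS: children AS:{A,C}, BDPR:{A} ∩→ {A}; cost 0
[col 1] ABDGPRS: children ABDPRS:{A}, G:{T} ∪→ {A,T}; cost 1
[col 2] AS: children A:{C}, S:{G} ∪→ {C,G}; cost 1
[col 2] BR: children B:{G}, R:{G} ∩→ {G}; cost 0
[col 2] BDR: children BR:{G}, D:{A} ∪→ {A,G}; cost 1
[col 2] BDPR: children BDR:{A,G}, P:{T} ∪→ {A,G,T}; cost 1
[col 2] ABDPRS: children AS:{C,G}, BDPR:{A,G,T} ∩→ {G}; cost 0
[col 2] ABDGPRS: children ABDPRS:{G}, G:{C} ∪→ {C,G}; cost 1
[col 3] AS: children A:{C}, S:{C} ∩→ {C}; cost 0
[col 3] BR: children B:{C}, R:{G} ∪→ {C,G}; cost 1
[col 3] BDR: children BR:{C,G}, D:{T} ∪→ {C,G,T}; cost 1
[col 3] BDPR: children BDR:{C,G,T}, P:{C} ∩→ {C}; cost 0
[col 3] ABDPRS: children AS:{C}, BDPR:{C} ∩→ {C}; cost 0
[col 3] ABDGPRS: children ABDPRS:{C}, G:{A} ∪→ {A,C}; cost 1
per-site changes: [3, 3, 4, 3]; total = 13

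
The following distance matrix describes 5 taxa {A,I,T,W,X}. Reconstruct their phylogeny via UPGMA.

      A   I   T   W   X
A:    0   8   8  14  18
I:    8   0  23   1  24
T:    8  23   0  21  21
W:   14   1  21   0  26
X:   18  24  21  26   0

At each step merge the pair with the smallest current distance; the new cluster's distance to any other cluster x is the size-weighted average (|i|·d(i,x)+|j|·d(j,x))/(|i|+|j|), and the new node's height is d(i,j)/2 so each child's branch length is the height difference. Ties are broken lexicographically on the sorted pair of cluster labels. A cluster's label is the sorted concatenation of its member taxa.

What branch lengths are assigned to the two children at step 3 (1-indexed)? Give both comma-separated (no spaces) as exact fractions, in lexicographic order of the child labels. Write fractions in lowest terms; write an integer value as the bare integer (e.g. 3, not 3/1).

17/4,31/4

step 1: merge (I,W) at d=1; branch lengths I→1/2, W→1/2; new cluster IW
  updated: d(A,IW)=11, d(IW,T)=22, d(IW,X)=25
step 2: merge (A,T) at d=8; branch lengths A→4, T→4; new cluster AT
  updated: d(AT,IW)=33/2, d(AT,X)=39/2
step 3: merge (AT,IW) at d=33/2; branch lengths AT→17/4, IW→31/4; new cluster AITW
  updated: d(AITW,X)=89/4
step 4: merge (AITW,X) at d=89/4; branch lengths AITW→23/8, X→89/8; new cluster AITWX
final tree: (((A:4,T:4):17/4,(I:1/2,W:1/2):31/4):23/8,X:89/8)
total length: 35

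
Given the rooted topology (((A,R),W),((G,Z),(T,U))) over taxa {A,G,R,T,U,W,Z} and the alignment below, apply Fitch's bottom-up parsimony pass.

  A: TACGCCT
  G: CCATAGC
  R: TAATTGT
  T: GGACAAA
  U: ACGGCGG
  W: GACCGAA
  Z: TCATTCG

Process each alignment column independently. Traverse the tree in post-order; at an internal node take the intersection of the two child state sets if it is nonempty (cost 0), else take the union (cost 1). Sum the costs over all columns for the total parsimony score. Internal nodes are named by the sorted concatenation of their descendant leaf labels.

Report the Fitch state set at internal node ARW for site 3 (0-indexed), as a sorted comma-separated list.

C,G,T

site 0, node AR: A={T} ∩ R={T} → {T} (+0)
site 0, node ARW: AR={T} ∪ W={G} → {G,T} (+1)
site 0, node GZ: G={C} ∪ Z={T} → {C,T} (+1)
site 0, node TU: T={G} ∪ U={A} → {A,G} (+1)
site 0, node GTUZ: GZ={C,T} ∪ TU={A,G} → {A,C,G,T} (+1)
site 0, node AGRTUWZ: ARW={G,T} ∩ GTUZ={A,C,G,T} → {G,T} (+0)
site 1, node AR: A={A} ∩ R={A} → {A} (+0)
site 1, node ARW: AR={A} ∩ W={A} → {A} (+0)
site 1, node GZ: G={C} ∩ Z={C} → {C} (+0)
site 1, node TU: T={G} ∪ U={C} → {C,G} (+1)
site 1, node GTUZ: GZ={C} ∩ TU={C,G} → {C} (+0)
site 1, node AGRTUWZ: ARW={A} ∪ GTUZ={C} → {A,C} (+1)
site 2, node AR: A={C} ∪ R={A} → {A,C} (+1)
site 2, node ARW: AR={A,C} ∩ W={C} → {C} (+0)
site 2, node GZ: G={A} ∩ Z={A} → {A} (+0)
site 2, node TU: T={A} ∪ U={G} → {A,G} (+1)
site 2, node GTUZ: GZ={A} ∩ TU={A,G} → {A} (+0)
site 2, node AGRTUWZ: ARW={C} ∪ GTUZ={A} → {A,C} (+1)
site 3, node AR: A={G} ∪ R={T} → {G,T} (+1)
site 3, node ARW: AR={G,T} ∪ W={C} → {C,G,T} (+1)
site 3, node GZ: G={T} ∩ Z={T} → {T} (+0)
site 3, node TU: T={C} ∪ U={G} → {C,G} (+1)
site 3, node GTUZ: GZ={T} ∪ TU={C,G} → {C,G,T} (+1)
site 3, node AGRTUWZ: ARW={C,G,T} ∩ GTUZ={C,G,T} → {C,G,T} (+0)
site 4, node AR: A={C} ∪ R={T} → {C,T} (+1)
site 4, node ARW: AR={C,T} ∪ W={G} → {C,G,T} (+1)
site 4, node GZ: G={A} ∪ Z={T} → {A,T} (+1)
site 4, node TU: T={A} ∪ U={C} → {A,C} (+1)
site 4, node GTUZ: GZ={A,T} ∩ TU={A,C} → {A} (+0)
site 4, node AGRTUWZ: ARW={C,G,T} ∪ GTUZ={A} → {A,C,G,T} (+1)
site 5, node AR: A={C} ∪ R={G} → {C,G} (+1)
site 5, node ARW: AR={C,G} ∪ W={A} → {A,C,G} (+1)
site 5, node GZ: G={G} ∪ Z={C} → {C,G} (+1)
site 5, node TU: T={A} ∪ U={G} → {A,G} (+1)
site 5, node GTUZ: GZ={C,G} ∩ TU={A,G} → {G} (+0)
site 5, node AGRTUWZ: ARW={A,C,G} ∩ GTUZ={G} → {G} (+0)
site 6, node AR: A={T} ∩ R={T} → {T} (+0)
site 6, node ARW: AR={T} ∪ W={A} → {A,T} (+1)
site 6, node GZ: G={C} ∪ Z={G} → {C,G} (+1)
site 6, node TU: T={A} ∪ U={G} → {A,G} (+1)
site 6, node GTUZ: GZ={C,G} ∩ TU={A,G} → {G} (+0)
site 6, node AGRTUWZ: ARW={A,T} ∪ GTUZ={G} → {A,G,T} (+1)
per-site changes: [4, 2, 3, 4, 5, 4, 4]; total = 26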